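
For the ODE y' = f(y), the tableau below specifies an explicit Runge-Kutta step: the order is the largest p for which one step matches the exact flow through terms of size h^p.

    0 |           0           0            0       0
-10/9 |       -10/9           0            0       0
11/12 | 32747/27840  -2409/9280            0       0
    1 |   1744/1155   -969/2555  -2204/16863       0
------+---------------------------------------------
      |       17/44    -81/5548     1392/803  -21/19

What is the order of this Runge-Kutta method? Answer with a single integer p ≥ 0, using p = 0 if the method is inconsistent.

b = (17/44, -81/5548, 1392/803, -21/19)
c = (0, -10/9, 11/12, 1)
Ac = (0, 0, 803/2784, 19/63)
Σ b_i: 17/44·1 + (-81/5548)·1 + 1392/803·1 + (-21/19)·1 = 1 ✓
b·c: (-81/5548)·(-10/9) + 1392/803·11/12 + (-21/19)·1 = 1/2 ✓
b·c²: (-81/5548)·100/81 + 1392/803·121/144 + (-21/19)·1 = 1/3 ✓
b·Ac: 1392/803·803/2784 + (-21/19)·19/63 = 1/6 ✓
b·c³: (-81/5548)·(-1000/729) + 1392/803·1331/1728 + (-21/19)·1 = 1/4 ✓
b·(c∘Ac): 1392/803·8833/33408 + (-21/19)·19/63 = 1/8 ✓
b·Ac²: 1392/803·(-4015/12528) + (-21/19)·(-437/756) = 1/12 ✓
b·A²c: (-21/19)·(-19/504) = 1/24 ✓; 4 stages ⇒ order 4.

4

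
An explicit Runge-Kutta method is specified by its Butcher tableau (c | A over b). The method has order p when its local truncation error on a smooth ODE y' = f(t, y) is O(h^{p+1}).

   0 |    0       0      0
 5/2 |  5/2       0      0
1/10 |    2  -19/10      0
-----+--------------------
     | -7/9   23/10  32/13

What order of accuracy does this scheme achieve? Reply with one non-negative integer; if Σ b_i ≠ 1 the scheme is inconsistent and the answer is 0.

0

b = (-7/9, 23/10, 32/13)
c = (0, 5/2, 1/10)
Ac = (0, 0, -19/4)
Σ b_i: (-7/9)·1 + 23/10·1 + 32/13·1 = 4661/1170 ≠ 1 ⇒ order 0.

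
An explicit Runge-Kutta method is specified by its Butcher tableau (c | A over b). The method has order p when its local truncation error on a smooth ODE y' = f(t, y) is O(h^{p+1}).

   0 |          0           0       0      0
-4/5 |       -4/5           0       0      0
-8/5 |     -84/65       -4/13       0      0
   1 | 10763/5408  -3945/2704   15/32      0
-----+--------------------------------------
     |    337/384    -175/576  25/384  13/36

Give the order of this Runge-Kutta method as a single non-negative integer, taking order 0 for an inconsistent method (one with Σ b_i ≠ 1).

b = (337/384, -175/576, 25/384, 13/36)
c = (0, -4/5, -8/5, 1)
Ac = (0, 0, 16/65, 141/338)
Σ b_i: 337/384·1 + (-175/576)·1 + 25/384·1 + 13/36·1 = 1 ✓
b·c: (-175/576)·(-4/5) + 25/384·(-8/5) + 13/36·1 = 1/2 ✓
b·c²: (-175/576)·16/25 + 25/384·64/25 + 13/36·1 = 1/3 ✓
b·Ac: 25/384·16/65 + 13/36·141/338 = 1/6 ✓
b·c³: (-175/576)·(-64/125) + 25/384·(-512/125) + 13/36·1 = 1/4 ✓
b·(c∘Ac): 25/384·(-128/325) + 13/36·141/338 = 1/8 ✓
b·Ac²: 25/384·(-64/325) + 13/36·45/169 = 1/12 ✓
b·A²c: 13/36·3/26 = 1/24 ✓; 4 stages ⇒ order 4.

4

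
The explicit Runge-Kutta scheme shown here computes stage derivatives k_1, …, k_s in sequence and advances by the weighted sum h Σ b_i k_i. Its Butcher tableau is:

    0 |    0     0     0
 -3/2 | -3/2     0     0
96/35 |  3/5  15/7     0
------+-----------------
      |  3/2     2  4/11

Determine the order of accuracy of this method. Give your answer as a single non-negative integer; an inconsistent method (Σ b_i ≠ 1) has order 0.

b = (3/2, 2, 4/11)
c = (0, -3/2, 96/35)
Ac = (0, 0, -45/14)
Σ b_i: 3/2·1 + 2·1 + 4/11·1 = 85/22 ≠ 1 ⇒ order 0.

0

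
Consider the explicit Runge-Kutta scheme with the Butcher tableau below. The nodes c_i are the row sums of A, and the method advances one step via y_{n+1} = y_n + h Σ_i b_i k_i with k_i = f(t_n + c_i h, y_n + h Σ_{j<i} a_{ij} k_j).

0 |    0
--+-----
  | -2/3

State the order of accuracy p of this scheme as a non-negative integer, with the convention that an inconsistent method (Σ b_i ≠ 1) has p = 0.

0

b = (-2/3)
c = (0)
Σ b_i: (-2/3)·1 = -2/3 ≠ 1 ⇒ order 0.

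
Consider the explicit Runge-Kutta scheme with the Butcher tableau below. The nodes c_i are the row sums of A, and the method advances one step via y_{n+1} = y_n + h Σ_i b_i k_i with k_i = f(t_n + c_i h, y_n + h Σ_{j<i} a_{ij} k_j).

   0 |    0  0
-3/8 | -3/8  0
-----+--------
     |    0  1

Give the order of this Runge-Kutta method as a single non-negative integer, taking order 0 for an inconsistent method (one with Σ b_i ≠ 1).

1

b = (0, 1)
c = (0, -3/8)
Σ b_i: 1·1 = 1 ✓
b·c: 1·(-3/8) = -3/8 ≠ 1/2 ⇒ order 1.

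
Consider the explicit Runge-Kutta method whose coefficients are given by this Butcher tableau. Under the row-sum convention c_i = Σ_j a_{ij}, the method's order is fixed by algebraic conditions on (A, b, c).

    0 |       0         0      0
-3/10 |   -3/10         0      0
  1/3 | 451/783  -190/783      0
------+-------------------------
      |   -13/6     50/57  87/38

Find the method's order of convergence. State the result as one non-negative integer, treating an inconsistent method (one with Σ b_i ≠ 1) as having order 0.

3

b = (-13/6, 50/57, 87/38)
c = (0, -3/10, 1/3)
Ac = (0, 0, 19/261)
Σ b_i: (-13/6)·1 + 50/57·1 + 87/38·1 = 1 ✓
b·c: 50/57·(-3/10) + 87/38·1/3 = 1/2 ✓
b·c²: 50/57·9/100 + 87/38·1/9 = 1/3 ✓
b·Ac: 87/38·19/261 = 1/6 ✓; 3 stages ⇒ order 3.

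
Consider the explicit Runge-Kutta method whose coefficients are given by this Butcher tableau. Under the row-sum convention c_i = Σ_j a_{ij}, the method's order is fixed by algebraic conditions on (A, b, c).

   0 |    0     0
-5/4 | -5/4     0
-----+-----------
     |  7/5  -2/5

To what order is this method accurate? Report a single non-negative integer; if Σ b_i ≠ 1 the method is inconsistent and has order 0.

2

b = (7/5, -2/5)
c = (0, -5/4)
Σ b_i: 7/5·1 + (-2/5)·1 = 1 ✓
b·c: (-2/5)·(-5/4) = 1/2 ✓; 2 stages ⇒ order 2.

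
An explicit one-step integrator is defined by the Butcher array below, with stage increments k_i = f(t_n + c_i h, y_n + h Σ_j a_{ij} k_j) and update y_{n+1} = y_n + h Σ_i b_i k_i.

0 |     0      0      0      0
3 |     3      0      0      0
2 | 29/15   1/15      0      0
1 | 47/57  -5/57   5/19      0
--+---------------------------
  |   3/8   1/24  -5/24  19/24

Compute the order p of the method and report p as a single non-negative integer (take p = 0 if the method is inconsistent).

b = (3/8, 1/24, -5/24, 19/24)
c = (0, 3, 2, 1)
Ac = (0, 0, 1/5, 5/19)
Σ b_i: 3/8·1 + 1/24·1 + (-5/24)·1 + 19/24·1 = 1 ✓
b·c: 1/24·3 + (-5/24)·2 + 19/24·1 = 1/2 ✓
b·c²: 1/24·9 + (-5/24)·4 + 19/24·1 = 1/3 ✓
b·Ac: (-5/24)·1/5 + 19/24·5/19 = 1/6 ✓
b·c³: 1/24·27 + (-5/24)·8 + 19/24·1 = 1/4 ✓
b·(c∘Ac): (-5/24)·2/5 + 19/24·5/19 = 1/8 ✓
b·Ac²: (-5/24)·3/5 + 19/24·5/19 = 1/12 ✓
b·A²c: 19/24·1/19 = 1/24 ✓; 4 stages ⇒ order 4.

4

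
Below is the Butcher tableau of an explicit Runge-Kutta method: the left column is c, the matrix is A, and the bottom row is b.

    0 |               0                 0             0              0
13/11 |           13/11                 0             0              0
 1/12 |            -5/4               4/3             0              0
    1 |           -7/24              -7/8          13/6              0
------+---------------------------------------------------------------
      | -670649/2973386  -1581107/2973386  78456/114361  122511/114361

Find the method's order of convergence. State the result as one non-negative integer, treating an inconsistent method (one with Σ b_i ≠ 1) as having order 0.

b = (-670649/2973386, -1581107/2973386, 78456/114361, 122511/114361)
c = (0, 13/11, 1/12, 1)
Ac = (0, 0, 52/33, -169/198)
Σ b_i: (-670649/2973386)·1 + (-1581107/2973386)·1 + 78456/114361·1 + 122511/114361·1 = 1 ✓
b·c: (-1581107/2973386)·13/11 + 78456/114361·1/12 + 122511/114361·1 = 1/2 ✓
b·c²: (-1581107/2973386)·169/121 + 78456/114361·1/144 + 122511/114361·1 = 1/3 ✓
b·Ac: 78456/114361·52/33 + 122511/114361·(-169/198) = 1/6 ✓
b·c³: (-1581107/2973386)·2197/1331 + 78456/114361·1/1728 + 122511/114361·1 = 17565043/90573912 ≠ 1/4 ⇒ order 3.
b·(c∘Ac): 78456/114361·13/99 + 122511/114361·(-169/198) = -43507/52782 ≠ 1/8
b·Ac²: 78456/114361·676/363 + 122511/114361·(-126191/104544) = -432037/27868896 ≠ 1/12
b·A²c: 122511/114361·338/99 = 1061762/290301 ≠ 1/24

3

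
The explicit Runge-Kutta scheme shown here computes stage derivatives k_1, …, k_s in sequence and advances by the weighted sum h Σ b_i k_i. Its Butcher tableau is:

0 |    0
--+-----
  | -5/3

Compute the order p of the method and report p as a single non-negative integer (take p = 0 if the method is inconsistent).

0

b = (-5/3)
c = (0)
Σ b_i: (-5/3)·1 = -5/3 ≠ 1 ⇒ order 0.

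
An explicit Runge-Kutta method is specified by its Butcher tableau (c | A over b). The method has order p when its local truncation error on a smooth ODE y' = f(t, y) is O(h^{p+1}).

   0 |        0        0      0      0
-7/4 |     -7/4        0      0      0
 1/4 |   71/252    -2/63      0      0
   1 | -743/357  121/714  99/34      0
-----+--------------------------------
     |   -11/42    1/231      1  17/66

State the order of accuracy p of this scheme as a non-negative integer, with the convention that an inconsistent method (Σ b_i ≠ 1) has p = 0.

b = (-11/42, 1/231, 1, 17/66)
c = (0, -7/4, 1/4, 1)
Ac = (0, 0, 1/18, 22/51)
Σ b_i: (-11/42)·1 + 1/231·1 + 1·1 + 17/66·1 = 1 ✓
b·c: 1/231·(-7/4) + 1·1/4 + 17/66·1 = 1/2 ✓
b·c²: 1/231·49/16 + 1·1/16 + 17/66·1 = 1/3 ✓
b·Ac: 1·1/18 + 17/66·22/51 = 1/6 ✓
b·c³: 1/231·(-343/64) + 1·1/64 + 17/66·1 = 1/4 ✓
b·(c∘Ac): 1·1/72 + 17/66·22/51 = 1/8 ✓
b·Ac²: 1·(-7/72) + 17/66·143/204 = 1/12 ✓
b·A²c: 17/66·11/68 = 1/24 ✓; 4 stages ⇒ order 4.

4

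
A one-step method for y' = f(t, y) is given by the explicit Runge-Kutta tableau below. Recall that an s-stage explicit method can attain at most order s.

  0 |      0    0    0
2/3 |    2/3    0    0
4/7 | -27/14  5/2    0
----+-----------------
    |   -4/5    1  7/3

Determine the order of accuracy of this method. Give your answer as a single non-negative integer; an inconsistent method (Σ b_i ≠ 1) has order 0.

b = (-4/5, 1, 7/3)
c = (0, 2/3, 4/7)
Ac = (0, 0, 5/3)
Σ b_i: (-4/5)·1 + 1·1 + 7/3·1 = 38/15 ≠ 1 ⇒ order 0.

0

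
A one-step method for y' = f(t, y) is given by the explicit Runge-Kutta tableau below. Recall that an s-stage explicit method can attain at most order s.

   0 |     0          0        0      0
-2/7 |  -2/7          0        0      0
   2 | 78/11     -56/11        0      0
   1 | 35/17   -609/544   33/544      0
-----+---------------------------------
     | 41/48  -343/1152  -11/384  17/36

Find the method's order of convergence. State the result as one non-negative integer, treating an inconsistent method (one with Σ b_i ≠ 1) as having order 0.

b = (41/48, -343/1152, -11/384, 17/36)
c = (0, -2/7, 2, 1)
Ac = (0, 0, 16/11, 15/34)
Σ b_i: 41/48·1 + (-343/1152)·1 + (-11/384)·1 + 17/36·1 = 1 ✓
b·c: (-343/1152)·(-2/7) + (-11/384)·2 + 17/36·1 = 1/2 ✓
b·c²: (-343/1152)·4/49 + (-11/384)·4 + 17/36·1 = 1/3 ✓
b·Ac: (-11/384)·16/11 + 17/36·15/34 = 1/6 ✓
b·c³: (-343/1152)·(-8/343) + (-11/384)·8 + 17/36·1 = 1/4 ✓
b·(c∘Ac): (-11/384)·32/11 + 17/36·15/34 = 1/8 ✓
b·Ac²: (-11/384)·(-32/77) + 17/36·18/119 = 1/12 ✓
b·A²c: 17/36·3/34 = 1/24 ✓; 4 stages ⇒ order 4.

4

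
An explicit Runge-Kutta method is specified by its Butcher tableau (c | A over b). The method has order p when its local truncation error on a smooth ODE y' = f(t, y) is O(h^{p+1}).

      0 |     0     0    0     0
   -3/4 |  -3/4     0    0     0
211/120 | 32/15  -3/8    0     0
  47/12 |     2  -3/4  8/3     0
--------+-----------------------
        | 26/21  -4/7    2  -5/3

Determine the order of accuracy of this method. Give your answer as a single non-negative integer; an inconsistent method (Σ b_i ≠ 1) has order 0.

b = (26/21, -4/7, 2, -5/3)
c = (0, -3/4, 211/120, 47/12)
Ac = (0, 0, 9/32, 3781/720)
Σ b_i: 26/21·1 + (-4/7)·1 + 2·1 + (-5/3)·1 = 1 ✓
b·c: (-4/7)·(-3/4) + 2·211/120 + (-5/3)·47/12 = -1627/630 ≠ 1/2 ⇒ order 1.

1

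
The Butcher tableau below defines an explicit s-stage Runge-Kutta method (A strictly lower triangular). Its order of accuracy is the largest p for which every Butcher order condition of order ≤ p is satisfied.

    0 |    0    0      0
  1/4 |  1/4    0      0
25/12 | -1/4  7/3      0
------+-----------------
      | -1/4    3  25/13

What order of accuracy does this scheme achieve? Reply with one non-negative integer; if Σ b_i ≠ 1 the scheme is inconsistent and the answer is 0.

b = (-1/4, 3, 25/13)
c = (0, 1/4, 25/12)
Ac = (0, 0, 7/12)
Σ b_i: (-1/4)·1 + 3·1 + 25/13·1 = 243/52 ≠ 1 ⇒ order 0.

0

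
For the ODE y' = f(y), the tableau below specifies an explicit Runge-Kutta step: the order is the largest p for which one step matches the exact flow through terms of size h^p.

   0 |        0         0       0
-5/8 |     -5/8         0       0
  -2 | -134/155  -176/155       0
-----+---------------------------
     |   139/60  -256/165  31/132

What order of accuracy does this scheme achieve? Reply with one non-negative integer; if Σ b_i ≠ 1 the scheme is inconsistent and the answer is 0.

3

b = (139/60, -256/165, 31/132)
c = (0, -5/8, -2)
Ac = (0, 0, 22/31)
Σ b_i: 139/60·1 + (-256/165)·1 + 31/132·1 = 1 ✓
b·c: (-256/165)·(-5/8) + 31/132·(-2) = 1/2 ✓
b·c²: (-256/165)·25/64 + 31/132·4 = 1/3 ✓
b·Ac: 31/132·22/31 = 1/6 ✓; 3 stages ⇒ order 3.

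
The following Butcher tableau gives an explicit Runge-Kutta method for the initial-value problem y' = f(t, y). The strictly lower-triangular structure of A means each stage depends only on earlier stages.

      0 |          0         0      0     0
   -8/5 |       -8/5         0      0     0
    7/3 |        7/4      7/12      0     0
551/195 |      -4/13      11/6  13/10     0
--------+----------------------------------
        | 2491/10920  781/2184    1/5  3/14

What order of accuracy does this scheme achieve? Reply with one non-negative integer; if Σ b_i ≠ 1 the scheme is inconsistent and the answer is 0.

2

b = (2491/10920, 781/2184, 1/5, 3/14)
c = (0, -8/5, 7/3, 551/195)
Ac = (0, 0, -14/15, 1/10)
Σ b_i: 2491/10920·1 + 781/2184·1 + 1/5·1 + 3/14·1 = 1 ✓
b·c: 781/2184·(-8/5) + 1/5·7/3 + 3/14·551/195 = 1/2 ✓
b·c²: 781/2184·64/25 + 1/5·49/9 + 3/14·303601/38025 = 1977817/532350 ≠ 1/3 ⇒ order 2.
b·Ac: 1/5·(-14/15) + 3/14·1/10 = -347/2100 ≠ 1/6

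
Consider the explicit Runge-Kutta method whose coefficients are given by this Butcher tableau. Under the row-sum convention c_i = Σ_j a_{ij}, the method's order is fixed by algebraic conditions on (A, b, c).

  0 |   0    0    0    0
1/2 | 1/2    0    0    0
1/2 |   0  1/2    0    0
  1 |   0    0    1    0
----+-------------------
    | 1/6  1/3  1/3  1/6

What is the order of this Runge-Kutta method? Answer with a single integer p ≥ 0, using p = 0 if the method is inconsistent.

4

b = (1/6, 1/3, 1/3, 1/6)
c = (0, 1/2, 1/2, 1)
Ac = (0, 0, 1/4, 1/2)
Σ b_i: 1/6·1 + 1/3·1 + 1/3·1 + 1/6·1 = 1 ✓
b·c: 1/3·1/2 + 1/3·1/2 + 1/6·1 = 1/2 ✓
b·c²: 1/3·1/4 + 1/3·1/4 + 1/6·1 = 1/3 ✓
b·Ac: 1/3·1/4 + 1/6·1/2 = 1/6 ✓
b·c³: 1/3·1/8 + 1/3·1/8 + 1/6·1 = 1/4 ✓
b·(c∘Ac): 1/3·1/8 + 1/6·1/2 = 1/8 ✓
b·Ac²: 1/3·1/8 + 1/6·1/4 = 1/12 ✓
b·A²c: 1/6·1/4 = 1/24 ✓; 4 stages ⇒ order 4.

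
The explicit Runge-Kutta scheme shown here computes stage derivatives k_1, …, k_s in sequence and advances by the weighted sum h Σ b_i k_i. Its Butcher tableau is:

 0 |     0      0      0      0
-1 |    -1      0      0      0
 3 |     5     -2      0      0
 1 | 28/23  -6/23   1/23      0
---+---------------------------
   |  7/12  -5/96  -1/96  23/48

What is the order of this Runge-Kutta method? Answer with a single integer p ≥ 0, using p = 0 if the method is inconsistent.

b = (7/12, -5/96, -1/96, 23/48)
c = (0, -1, 3, 1)
Ac = (0, 0, 2, 9/23)
Σ b_i: 7/12·1 + (-5/96)·1 + (-1/96)·1 + 23/48·1 = 1 ✓
b·c: (-5/96)·(-1) + (-1/96)·3 + 23/48·1 = 1/2 ✓
b·c²: (-5/96)·1 + (-1/96)·9 + 23/48·1 = 1/3 ✓
b·Ac: (-1/96)·2 + 23/48·9/23 = 1/6 ✓
b·c³: (-5/96)·(-1) + (-1/96)·27 + 23/48·1 = 1/4 ✓
b·(c∘Ac): (-1/96)·6 + 23/48·9/23 = 1/8 ✓
b·Ac²: (-1/96)·(-2) + 23/48·3/23 = 1/12 ✓
b·A²c: 23/48·2/23 = 1/24 ✓; 4 stages ⇒ order 4.

4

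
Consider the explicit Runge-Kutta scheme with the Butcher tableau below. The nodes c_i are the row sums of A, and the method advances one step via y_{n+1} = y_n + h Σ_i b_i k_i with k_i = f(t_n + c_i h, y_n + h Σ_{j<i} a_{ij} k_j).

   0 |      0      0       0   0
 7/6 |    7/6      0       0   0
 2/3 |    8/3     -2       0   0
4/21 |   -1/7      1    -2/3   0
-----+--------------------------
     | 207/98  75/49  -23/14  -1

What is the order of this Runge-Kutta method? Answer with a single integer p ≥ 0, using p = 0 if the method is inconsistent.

2

b = (207/98, 75/49, -23/14, -1)
c = (0, 7/6, 2/3, 4/21)
Ac = (0, 0, -7/3, 13/18)
Σ b_i: 207/98·1 + 75/49·1 + (-23/14)·1 + (-1)·1 = 1 ✓
b·c: 75/49·7/6 + (-23/14)·2/3 + (-1)·4/21 = 1/2 ✓
b·c²: 75/49·49/36 + (-23/14)·4/9 + (-1)·16/441 = 2323/1764 ≠ 1/3 ⇒ order 2.
b·Ac: (-23/14)·(-7/3) + (-1)·13/18 = 28/9 ≠ 1/6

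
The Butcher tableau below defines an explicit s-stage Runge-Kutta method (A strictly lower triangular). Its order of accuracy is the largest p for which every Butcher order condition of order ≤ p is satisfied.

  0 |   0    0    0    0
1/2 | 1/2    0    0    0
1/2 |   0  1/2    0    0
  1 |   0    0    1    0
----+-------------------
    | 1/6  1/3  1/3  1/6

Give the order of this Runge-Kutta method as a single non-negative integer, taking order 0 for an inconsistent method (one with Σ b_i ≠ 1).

b = (1/6, 1/3, 1/3, 1/6)
c = (0, 1/2, 1/2, 1)
Ac = (0, 0, 1/4, 1/2)
Σ b_i: 1/6·1 + 1/3·1 + 1/3·1 + 1/6·1 = 1 ✓
b·c: 1/3·1/2 + 1/3·1/2 + 1/6·1 = 1/2 ✓
b·c²: 1/3·1/4 + 1/3·1/4 + 1/6·1 = 1/3 ✓
b·Ac: 1/3·1/4 + 1/6·1/2 = 1/6 ✓
b·c³: 1/3·1/8 + 1/3·1/8 + 1/6·1 = 1/4 ✓
b·(c∘Ac): 1/3·1/8 + 1/6·1/2 = 1/8 ✓
b·Ac²: 1/3·1/8 + 1/6·1/4 = 1/12 ✓
b·A²c: 1/6·1/4 = 1/24 ✓; 4 stages ⇒ order 4.

4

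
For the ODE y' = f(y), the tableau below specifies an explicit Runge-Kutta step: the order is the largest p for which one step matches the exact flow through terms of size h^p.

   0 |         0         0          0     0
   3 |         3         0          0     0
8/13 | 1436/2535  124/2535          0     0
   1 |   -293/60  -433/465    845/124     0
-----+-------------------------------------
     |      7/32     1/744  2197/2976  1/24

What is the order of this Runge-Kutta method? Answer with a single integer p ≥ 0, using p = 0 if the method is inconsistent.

b = (7/32, 1/744, 2197/2976, 1/24)
c = (0, 3, 8/13, 1)
Ac = (0, 0, 124/845, 7/5)
Σ b_i: 7/32·1 + 1/744·1 + 2197/2976·1 + 1/24·1 = 1 ✓
b·c: 1/744·3 + 2197/2976·8/13 + 1/24·1 = 1/2 ✓
b·c²: 1/744·9 + 2197/2976·64/169 + 1/24·1 = 1/3 ✓
b·Ac: 2197/2976·124/845 + 1/24·7/5 = 1/6 ✓
b·c³: 1/744·27 + 2197/2976·512/2197 + 1/24·1 = 1/4 ✓
b·(c∘Ac): 2197/2976·992/10985 + 1/24·7/5 = 1/8 ✓
b·Ac²: 2197/2976·372/845 + 1/24·(-29/5) = 1/12 ✓
b·A²c: 1/24·1 = 1/24 ✓; 4 stages ⇒ order 4.

4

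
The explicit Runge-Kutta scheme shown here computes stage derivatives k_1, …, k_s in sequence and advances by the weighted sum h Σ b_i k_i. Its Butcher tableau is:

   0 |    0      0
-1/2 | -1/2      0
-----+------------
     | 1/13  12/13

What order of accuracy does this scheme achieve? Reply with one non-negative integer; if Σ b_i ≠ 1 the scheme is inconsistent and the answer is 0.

b = (1/13, 12/13)
c = (0, -1/2)
Σ b_i: 1/13·1 + 12/13·1 = 1 ✓
b·c: 12/13·(-1/2) = -6/13 ≠ 1/2 ⇒ order 1.

1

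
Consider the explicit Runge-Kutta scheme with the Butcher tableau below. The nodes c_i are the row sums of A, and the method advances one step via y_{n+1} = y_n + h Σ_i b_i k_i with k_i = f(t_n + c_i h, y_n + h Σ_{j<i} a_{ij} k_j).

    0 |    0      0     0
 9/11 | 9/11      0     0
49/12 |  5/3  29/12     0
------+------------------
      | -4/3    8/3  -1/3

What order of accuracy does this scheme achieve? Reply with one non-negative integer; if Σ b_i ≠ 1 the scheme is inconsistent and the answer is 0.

1

b = (-4/3, 8/3, -1/3)
c = (0, 9/11, 49/12)
Ac = (0, 0, 87/44)
Σ b_i: (-4/3)·1 + 8/3·1 + (-1/3)·1 = 1 ✓
b·c: 8/3·9/11 + (-1/3)·49/12 = 325/396 ≠ 1/2 ⇒ order 1.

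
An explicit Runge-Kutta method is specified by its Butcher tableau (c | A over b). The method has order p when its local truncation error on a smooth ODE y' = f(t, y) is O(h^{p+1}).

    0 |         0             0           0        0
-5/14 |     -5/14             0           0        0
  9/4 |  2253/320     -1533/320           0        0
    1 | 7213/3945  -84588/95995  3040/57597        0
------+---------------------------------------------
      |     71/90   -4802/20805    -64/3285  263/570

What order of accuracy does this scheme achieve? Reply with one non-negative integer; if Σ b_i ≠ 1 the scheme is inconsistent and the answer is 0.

b = (71/90, -4802/20805, -64/3285, 263/570)
c = (0, -5/14, 9/4, 1)
Ac = (0, 0, 219/128, 114/263)
Σ b_i: 71/90·1 + (-4802/20805)·1 + (-64/3285)·1 + 263/570·1 = 1 ✓
b·c: (-4802/20805)·(-5/14) + (-64/3285)·9/4 + 263/570·1 = 1/2 ✓
b·c²: (-4802/20805)·25/196 + (-64/3285)·81/16 + 263/570·1 = 1/3 ✓
b·Ac: (-64/3285)·219/128 + 263/570·114/263 = 1/6 ✓
b·c³: (-4802/20805)·(-125/2744) + (-64/3285)·729/64 + 263/570·1 = 1/4 ✓
b·(c∘Ac): (-64/3285)·1971/512 + 263/570·114/263 = 1/8 ✓
b·Ac²: (-64/3285)·(-1095/1792) + 263/570·285/1841 = 1/12 ✓
b·A²c: 263/570·95/1052 = 1/24 ✓; 4 stages ⇒ order 4.

4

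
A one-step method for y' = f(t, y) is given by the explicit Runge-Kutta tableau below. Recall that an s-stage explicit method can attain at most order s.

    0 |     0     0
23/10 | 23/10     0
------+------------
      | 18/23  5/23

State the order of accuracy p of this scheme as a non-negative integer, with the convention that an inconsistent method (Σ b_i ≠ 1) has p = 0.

2

b = (18/23, 5/23)
c = (0, 23/10)
Σ b_i: 18/23·1 + 5/23·1 = 1 ✓
b·c: 5/23·23/10 = 1/2 ✓; 2 stages ⇒ order 2.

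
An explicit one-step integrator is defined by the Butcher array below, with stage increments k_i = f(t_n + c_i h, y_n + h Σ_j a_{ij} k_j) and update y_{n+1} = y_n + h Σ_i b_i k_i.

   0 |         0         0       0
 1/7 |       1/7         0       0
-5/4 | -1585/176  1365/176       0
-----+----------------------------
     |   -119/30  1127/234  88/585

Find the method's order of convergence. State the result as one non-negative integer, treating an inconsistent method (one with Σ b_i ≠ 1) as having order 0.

3

b = (-119/30, 1127/234, 88/585)
c = (0, 1/7, -5/4)
Ac = (0, 0, 195/176)
Σ b_i: (-119/30)·1 + 1127/234·1 + 88/585·1 = 1 ✓
b·c: 1127/234·1/7 + 88/585·(-5/4) = 1/2 ✓
b·c²: 1127/234·1/49 + 88/585·25/16 = 1/3 ✓
b·Ac: 88/585·195/176 = 1/6 ✓; 3 stages ⇒ order 3.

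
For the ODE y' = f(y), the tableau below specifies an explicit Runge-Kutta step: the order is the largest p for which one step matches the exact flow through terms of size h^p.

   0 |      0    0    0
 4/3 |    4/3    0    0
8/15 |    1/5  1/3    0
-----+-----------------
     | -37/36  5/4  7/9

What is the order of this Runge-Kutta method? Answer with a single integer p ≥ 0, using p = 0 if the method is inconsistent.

b = (-37/36, 5/4, 7/9)
c = (0, 4/3, 8/15)
Ac = (0, 0, 4/9)
Σ b_i: (-37/36)·1 + 5/4·1 + 7/9·1 = 1 ✓
b·c: 5/4·4/3 + 7/9·8/15 = 281/135 ≠ 1/2 ⇒ order 1.

1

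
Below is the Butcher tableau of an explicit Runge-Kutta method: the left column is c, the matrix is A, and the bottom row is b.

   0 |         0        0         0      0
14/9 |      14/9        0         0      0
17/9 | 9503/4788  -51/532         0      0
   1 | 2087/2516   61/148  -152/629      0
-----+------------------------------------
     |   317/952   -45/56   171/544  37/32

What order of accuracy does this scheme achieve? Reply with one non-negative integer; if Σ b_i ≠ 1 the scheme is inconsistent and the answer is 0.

b = (317/952, -45/56, 171/544, 37/32)
c = (0, 14/9, 17/9, 1)
Ac = (0, 0, -17/114, 41/222)
Σ b_i: 317/952·1 + (-45/56)·1 + 171/544·1 + 37/32·1 = 1 ✓
b·c: (-45/56)·14/9 + 171/544·17/9 + 37/32·1 = 1/2 ✓
b·c²: (-45/56)·196/81 + 171/544·289/81 + 37/32·1 = 1/3 ✓
b·Ac: 171/544·(-17/114) + 37/32·41/222 = 1/6 ✓
b·c³: (-45/56)·2744/729 + 171/544·4913/729 + 37/32·1 = 1/4 ✓
b·(c∘Ac): 171/544·(-289/1026) + 37/32·41/222 = 1/8 ✓
b·Ac²: 171/544·(-119/513) + 37/32·5/37 = 1/12 ✓
b·A²c: 37/32·4/111 = 1/24 ✓; 4 stages ⇒ order 4.

4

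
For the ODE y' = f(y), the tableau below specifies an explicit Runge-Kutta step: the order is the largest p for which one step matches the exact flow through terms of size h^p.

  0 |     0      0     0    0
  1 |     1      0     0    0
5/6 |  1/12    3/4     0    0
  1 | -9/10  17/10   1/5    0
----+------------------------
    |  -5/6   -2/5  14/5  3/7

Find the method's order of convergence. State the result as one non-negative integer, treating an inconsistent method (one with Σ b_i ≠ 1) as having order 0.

b = (-5/6, -2/5, 14/5, 3/7)
c = (0, 1, 5/6, 1)
Ac = (0, 0, 3/4, 28/15)
Σ b_i: (-5/6)·1 + (-2/5)·1 + 14/5·1 + 3/7·1 = 419/210 ≠ 1 ⇒ order 0.

0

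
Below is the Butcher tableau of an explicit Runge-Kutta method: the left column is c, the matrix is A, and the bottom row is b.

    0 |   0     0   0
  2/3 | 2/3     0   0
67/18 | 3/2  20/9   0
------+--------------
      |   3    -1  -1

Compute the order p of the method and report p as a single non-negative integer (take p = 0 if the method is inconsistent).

b = (3, -1, -1)
c = (0, 2/3, 67/18)
Ac = (0, 0, 40/27)
Σ b_i: 3·1 + (-1)·1 + (-1)·1 = 1 ✓
b·c: (-1)·2/3 + (-1)·67/18 = -79/18 ≠ 1/2 ⇒ order 1.

1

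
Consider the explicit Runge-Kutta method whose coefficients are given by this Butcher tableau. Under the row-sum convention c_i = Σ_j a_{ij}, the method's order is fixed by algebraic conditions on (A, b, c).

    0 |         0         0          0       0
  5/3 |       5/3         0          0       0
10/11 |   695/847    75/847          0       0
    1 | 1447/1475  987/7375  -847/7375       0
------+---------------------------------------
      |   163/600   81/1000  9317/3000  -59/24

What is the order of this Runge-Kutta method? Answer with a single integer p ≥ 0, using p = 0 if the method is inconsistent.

4

b = (163/600, 81/1000, 9317/3000, -59/24)
c = (0, 5/3, 10/11, 1)
Ac = (0, 0, 125/847, 7/59)
Σ b_i: 163/600·1 + 81/1000·1 + 9317/3000·1 + (-59/24)·1 = 1 ✓
b·c: 81/1000·5/3 + 9317/3000·10/11 + (-59/24)·1 = 1/2 ✓
b·c²: 81/1000·25/9 + 9317/3000·100/121 + (-59/24)·1 = 1/3 ✓
b·Ac: 9317/3000·125/847 + (-59/24)·7/59 = 1/6 ✓
b·c³: 81/1000·125/27 + 9317/3000·1000/1331 + (-59/24)·1 = 1/4 ✓
b·(c∘Ac): 9317/3000·1250/9317 + (-59/24)·7/59 = 1/8 ✓
b·Ac²: 9317/3000·625/2541 + (-59/24)·49/177 = 1/12 ✓
b·A²c: (-59/24)·(-1/59) = 1/24 ✓; 4 stages ⇒ order 4.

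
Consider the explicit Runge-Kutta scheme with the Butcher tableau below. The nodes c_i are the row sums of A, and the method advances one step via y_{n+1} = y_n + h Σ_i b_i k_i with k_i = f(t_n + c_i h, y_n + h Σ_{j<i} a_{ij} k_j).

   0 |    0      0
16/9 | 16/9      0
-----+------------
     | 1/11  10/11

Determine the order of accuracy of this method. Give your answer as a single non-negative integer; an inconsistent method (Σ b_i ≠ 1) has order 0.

1

b = (1/11, 10/11)
c = (0, 16/9)
Σ b_i: 1/11·1 + 10/11·1 = 1 ✓
b·c: 10/11·16/9 = 160/99 ≠ 1/2 ⇒ order 1.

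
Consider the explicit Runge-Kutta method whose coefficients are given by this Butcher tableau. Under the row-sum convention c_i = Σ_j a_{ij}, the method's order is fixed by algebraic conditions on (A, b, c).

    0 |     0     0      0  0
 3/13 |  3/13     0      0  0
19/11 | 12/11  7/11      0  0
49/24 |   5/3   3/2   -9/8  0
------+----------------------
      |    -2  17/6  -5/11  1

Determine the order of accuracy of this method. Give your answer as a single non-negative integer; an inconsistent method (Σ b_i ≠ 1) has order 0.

0

b = (-2, 17/6, -5/11, 1)
c = (0, 3/13, 19/11, 49/24)
Ac = (0, 0, 21/143, -1827/1144)
Σ b_i: (-2)·1 + 17/6·1 + (-5/11)·1 + 1·1 = 91/66 ≠ 1 ⇒ order 0.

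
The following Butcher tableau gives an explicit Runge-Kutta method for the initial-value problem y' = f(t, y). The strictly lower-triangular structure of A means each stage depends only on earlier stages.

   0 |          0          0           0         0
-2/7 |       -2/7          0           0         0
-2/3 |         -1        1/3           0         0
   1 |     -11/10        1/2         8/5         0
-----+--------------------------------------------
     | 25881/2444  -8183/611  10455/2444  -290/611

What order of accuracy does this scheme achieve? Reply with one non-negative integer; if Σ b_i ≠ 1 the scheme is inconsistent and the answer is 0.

b = (25881/2444, -8183/611, 10455/2444, -290/611)
c = (0, -2/7, -2/3, 1)
Ac = (0, 0, -2/21, -127/105)
Σ b_i: 25881/2444·1 + (-8183/611)·1 + 10455/2444·1 + (-290/611)·1 = 1 ✓
b·c: (-8183/611)·(-2/7) + 10455/2444·(-2/3) + (-290/611)·1 = 1/2 ✓
b·c²: (-8183/611)·4/49 + 10455/2444·4/9 + (-290/611)·1 = 1/3 ✓
b·Ac: 10455/2444·(-2/21) + (-290/611)·(-127/105) = 1/6 ✓
b·c³: (-8183/611)·(-8/343) + 10455/2444·(-8/27) + (-290/611)·1 = -55036/38493 ≠ 1/4 ⇒ order 3.
b·(c∘Ac): 10455/2444·4/63 + (-290/611)·(-127/105) = 3617/4277 ≠ 1/8
b·Ac²: 10455/2444·4/147 + (-290/611)·1658/2205 = -9257/38493 ≠ 1/12
b·A²c: (-290/611)·(-16/105) = 928/12831 ≠ 1/24

3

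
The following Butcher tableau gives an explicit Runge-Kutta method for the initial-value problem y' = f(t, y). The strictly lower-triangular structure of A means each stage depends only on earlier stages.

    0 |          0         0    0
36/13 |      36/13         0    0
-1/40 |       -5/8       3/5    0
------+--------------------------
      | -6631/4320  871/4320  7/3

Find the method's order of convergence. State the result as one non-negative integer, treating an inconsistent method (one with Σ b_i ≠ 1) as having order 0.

b = (-6631/4320, 871/4320, 7/3)
c = (0, 36/13, -1/40)
Ac = (0, 0, 108/65)
Σ b_i: (-6631/4320)·1 + 871/4320·1 + 7/3·1 = 1 ✓
b·c: 871/4320·36/13 + 7/3·(-1/40) = 1/2 ✓
b·c²: 871/4320·1296/169 + 7/3·1/1600 = 96571/62400 ≠ 1/3 ⇒ order 2.
b·Ac: 7/3·108/65 = 252/65 ≠ 1/6

2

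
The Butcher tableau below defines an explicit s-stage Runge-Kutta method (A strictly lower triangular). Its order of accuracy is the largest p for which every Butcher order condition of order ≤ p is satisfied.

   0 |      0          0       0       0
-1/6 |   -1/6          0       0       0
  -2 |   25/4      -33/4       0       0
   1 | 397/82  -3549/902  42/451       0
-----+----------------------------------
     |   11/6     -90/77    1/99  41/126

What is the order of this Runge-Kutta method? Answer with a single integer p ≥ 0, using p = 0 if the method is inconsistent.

b = (11/6, -90/77, 1/99, 41/126)
c = (0, -1/6, -2, 1)
Ac = (0, 0, 11/8, 77/164)
Σ b_i: 11/6·1 + (-90/77)·1 + 1/99·1 + 41/126·1 = 1 ✓
b·c: (-90/77)·(-1/6) + 1/99·(-2) + 41/126·1 = 1/2 ✓
b·c²: (-90/77)·1/36 + 1/99·4 + 41/126·1 = 1/3 ✓
b·Ac: 1/99·11/8 + 41/126·77/164 = 1/6 ✓
b·c³: (-90/77)·(-1/216) + 1/99·(-8) + 41/126·1 = 1/4 ✓
b·(c∘Ac): 1/99·(-11/4) + 41/126·77/164 = 1/8 ✓
b·Ac²: 1/99·(-11/48) + 41/126·259/984 = 1/12 ✓
b·A²c: 41/126·21/164 = 1/24 ✓; 4 stages ⇒ order 4.

4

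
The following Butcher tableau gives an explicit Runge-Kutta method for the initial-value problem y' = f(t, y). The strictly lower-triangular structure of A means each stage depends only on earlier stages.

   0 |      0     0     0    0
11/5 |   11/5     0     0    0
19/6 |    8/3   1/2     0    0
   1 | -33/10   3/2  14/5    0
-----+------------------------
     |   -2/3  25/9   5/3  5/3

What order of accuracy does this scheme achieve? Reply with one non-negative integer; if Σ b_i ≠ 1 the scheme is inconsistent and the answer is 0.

0

b = (-2/3, 25/9, 5/3, 5/3)
c = (0, 11/5, 19/6, 1)
Ac = (0, 0, 11/10, 73/6)
Σ b_i: (-2/3)·1 + 25/9·1 + 5/3·1 + 5/3·1 = 49/9 ≠ 1 ⇒ order 0.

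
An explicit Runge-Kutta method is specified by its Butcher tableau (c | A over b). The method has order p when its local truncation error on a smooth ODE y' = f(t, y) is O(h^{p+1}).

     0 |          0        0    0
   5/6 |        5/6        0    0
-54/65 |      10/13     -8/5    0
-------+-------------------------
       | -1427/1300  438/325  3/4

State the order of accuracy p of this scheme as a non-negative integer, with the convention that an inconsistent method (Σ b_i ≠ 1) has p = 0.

b = (-1427/1300, 438/325, 3/4)
c = (0, 5/6, -54/65)
Ac = (0, 0, -4/3)
Σ b_i: (-1427/1300)·1 + 438/325·1 + 3/4·1 = 1 ✓
b·c: 438/325·5/6 + 3/4·(-54/65) = 1/2 ✓
b·c²: 438/325·25/36 + 3/4·2916/4225 = 36847/25350 ≠ 1/3 ⇒ order 2.
b·Ac: 3/4·(-4/3) = -1 ≠ 1/6

2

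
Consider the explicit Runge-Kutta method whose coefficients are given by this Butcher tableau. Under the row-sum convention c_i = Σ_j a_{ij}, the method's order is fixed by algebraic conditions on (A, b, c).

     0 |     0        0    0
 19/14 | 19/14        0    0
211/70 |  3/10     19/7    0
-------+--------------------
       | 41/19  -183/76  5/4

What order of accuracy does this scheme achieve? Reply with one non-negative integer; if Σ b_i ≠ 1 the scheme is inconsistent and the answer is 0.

2

b = (41/19, -183/76, 5/4)
c = (0, 19/14, 211/70)
Ac = (0, 0, 361/98)
Σ b_i: 41/19·1 + (-183/76)·1 + 5/4·1 = 1 ✓
b·c: (-183/76)·19/14 + 5/4·211/70 = 1/2 ✓
b·c²: (-183/76)·361/196 + 5/4·44521/4900 = 1696/245 ≠ 1/3 ⇒ order 2.
b·Ac: 5/4·361/98 = 1805/392 ≠ 1/6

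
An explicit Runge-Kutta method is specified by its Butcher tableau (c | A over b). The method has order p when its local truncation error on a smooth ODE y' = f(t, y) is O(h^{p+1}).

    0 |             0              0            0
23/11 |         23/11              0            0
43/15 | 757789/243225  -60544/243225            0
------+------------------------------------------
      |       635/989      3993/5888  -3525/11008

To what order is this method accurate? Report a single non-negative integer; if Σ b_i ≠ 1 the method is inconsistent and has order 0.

b = (635/989, 3993/5888, -3525/11008)
c = (0, 23/11, 43/15)
Ac = (0, 0, -5504/10575)
Σ b_i: 635/989·1 + 3993/5888·1 + (-3525/11008)·1 = 1 ✓
b·c: 3993/5888·23/11 + (-3525/11008)·43/15 = 1/2 ✓
b·c²: 3993/5888·529/121 + (-3525/11008)·1849/225 = 1/3 ✓
b·Ac: (-3525/11008)·(-5504/10575) = 1/6 ✓; 3 stages ⇒ order 3.

3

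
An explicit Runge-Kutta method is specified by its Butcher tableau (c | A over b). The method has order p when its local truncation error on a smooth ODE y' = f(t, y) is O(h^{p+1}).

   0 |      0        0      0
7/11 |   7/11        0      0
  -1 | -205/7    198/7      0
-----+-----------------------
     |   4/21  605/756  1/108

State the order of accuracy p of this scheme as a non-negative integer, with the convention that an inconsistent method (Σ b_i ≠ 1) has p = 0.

3

b = (4/21, 605/756, 1/108)
c = (0, 7/11, -1)
Ac = (0, 0, 18)
Σ b_i: 4/21·1 + 605/756·1 + 1/108·1 = 1 ✓
b·c: 605/756·7/11 + 1/108·(-1) = 1/2 ✓
b·c²: 605/756·49/121 + 1/108·1 = 1/3 ✓
b·Ac: 1/108·18 = 1/6 ✓; 3 stages ⇒ order 3.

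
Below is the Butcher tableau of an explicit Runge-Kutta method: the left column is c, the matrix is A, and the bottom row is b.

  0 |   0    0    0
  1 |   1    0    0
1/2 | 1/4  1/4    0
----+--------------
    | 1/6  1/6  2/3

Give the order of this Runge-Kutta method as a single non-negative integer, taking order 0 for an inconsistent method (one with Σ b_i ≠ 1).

b = (1/6, 1/6, 2/3)
c = (0, 1, 1/2)
Ac = (0, 0, 1/4)
Σ b_i: 1/6·1 + 1/6·1 + 2/3·1 = 1 ✓
b·c: 1/6·1 + 2/3·1/2 = 1/2 ✓
b·c²: 1/6·1 + 2/3·1/4 = 1/3 ✓
b·Ac: 2/3·1/4 = 1/6 ✓; 3 stages ⇒ order 3.

3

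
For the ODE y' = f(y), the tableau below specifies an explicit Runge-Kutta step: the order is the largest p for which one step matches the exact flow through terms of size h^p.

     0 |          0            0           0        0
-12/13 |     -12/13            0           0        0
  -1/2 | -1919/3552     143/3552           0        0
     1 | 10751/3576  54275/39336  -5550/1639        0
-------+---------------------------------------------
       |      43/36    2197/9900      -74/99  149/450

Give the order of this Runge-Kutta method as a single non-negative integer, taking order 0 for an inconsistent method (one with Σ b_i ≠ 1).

b = (43/36, 2197/9900, -74/99, 149/450)
c = (0, -12/13, -1/2, 1)
Ac = (0, 0, -11/296, 125/298)
Σ b_i: 43/36·1 + 2197/9900·1 + (-74/99)·1 + 149/450·1 = 1 ✓
b·c: 2197/9900·(-12/13) + (-74/99)·(-1/2) + 149/450·1 = 1/2 ✓
b·c²: 2197/9900·144/169 + (-74/99)·1/4 + 149/450·1 = 1/3 ✓
b·Ac: (-74/99)·(-11/296) + 149/450·125/298 = 1/6 ✓
b·c³: 2197/9900·(-1728/2197) + (-74/99)·(-1/8) + 149/450·1 = 1/4 ✓
b·(c∘Ac): (-74/99)·11/592 + 149/450·125/298 = 1/8 ✓
b·Ac²: (-74/99)·33/962 + 149/450·1275/3874 = 1/12 ✓
b·A²c: 149/450·75/596 = 1/24 ✓; 4 stages ⇒ order 4.

4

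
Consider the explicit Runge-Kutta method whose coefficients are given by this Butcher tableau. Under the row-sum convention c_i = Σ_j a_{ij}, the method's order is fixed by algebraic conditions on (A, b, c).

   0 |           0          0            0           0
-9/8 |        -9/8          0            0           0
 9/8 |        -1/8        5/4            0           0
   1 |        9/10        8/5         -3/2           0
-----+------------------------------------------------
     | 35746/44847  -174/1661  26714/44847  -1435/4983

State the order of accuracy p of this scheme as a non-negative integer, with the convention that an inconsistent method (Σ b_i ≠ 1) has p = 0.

b = (35746/44847, -174/1661, 26714/44847, -1435/4983)
c = (0, -9/8, 9/8, 1)
Ac = (0, 0, -45/32, -279/80)
Σ b_i: 35746/44847·1 + (-174/1661)·1 + 26714/44847·1 + (-1435/4983)·1 = 1 ✓
b·c: (-174/1661)·(-9/8) + 26714/44847·9/8 + (-1435/4983)·1 = 1/2 ✓
b·c²: (-174/1661)·81/64 + 26714/44847·81/64 + (-1435/4983)·1 = 1/3 ✓
b·Ac: 26714/44847·(-45/32) + (-1435/4983)·(-279/80) = 1/6 ✓
b·c³: (-174/1661)·(-729/512) + 26714/44847·729/512 + (-1435/4983)·1 = 452413/637824 ≠ 1/4 ⇒ order 3.
b·(c∘Ac): 26714/44847·(-405/256) + (-1435/4983)·(-279/80) = 13173/212608 ≠ 1/8
b·Ac²: 26714/44847·405/256 + (-1435/4983)·81/640 = 96303/106304 ≠ 1/12
b·A²c: (-1435/4983)·135/64 = -64575/106304 ≠ 1/24

3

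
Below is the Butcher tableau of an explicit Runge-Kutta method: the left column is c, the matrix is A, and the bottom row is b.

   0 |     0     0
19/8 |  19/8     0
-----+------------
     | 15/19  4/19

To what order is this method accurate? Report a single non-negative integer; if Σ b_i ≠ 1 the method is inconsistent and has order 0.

2

b = (15/19, 4/19)
c = (0, 19/8)
Σ b_i: 15/19·1 + 4/19·1 = 1 ✓
b·c: 4/19·19/8 = 1/2 ✓; 2 stages ⇒ order 2.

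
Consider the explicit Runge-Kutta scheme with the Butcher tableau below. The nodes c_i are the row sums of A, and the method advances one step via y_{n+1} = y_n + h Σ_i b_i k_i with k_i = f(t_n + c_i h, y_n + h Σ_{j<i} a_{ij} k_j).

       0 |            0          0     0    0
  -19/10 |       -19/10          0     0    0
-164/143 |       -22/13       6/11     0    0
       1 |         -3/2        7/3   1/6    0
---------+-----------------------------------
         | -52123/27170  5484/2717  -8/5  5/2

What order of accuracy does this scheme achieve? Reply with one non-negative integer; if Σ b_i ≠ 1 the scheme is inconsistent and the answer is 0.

2

b = (-52123/27170, 5484/2717, -8/5, 5/2)
c = (0, -19/10, -164/143, 1)
Ac = (0, 0, -57/55, -6613/1430)
Σ b_i: (-52123/27170)·1 + 5484/2717·1 + (-8/5)·1 + 5/2·1 = 1 ✓
b·c: 5484/2717·(-19/10) + (-8/5)·(-164/143) + 5/2·1 = 1/2 ✓
b·c²: 5484/2717·361/100 + (-8/5)·26896/20449 + 5/2·1 = 7854459/1022450 ≠ 1/3 ⇒ order 2.
b·Ac: (-8/5)·(-57/55) + 5/2·(-6613/1430) = -141613/14300 ≠ 1/6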